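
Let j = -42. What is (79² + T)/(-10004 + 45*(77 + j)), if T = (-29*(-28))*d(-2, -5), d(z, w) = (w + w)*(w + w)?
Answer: -87441/8429 ≈ -10.374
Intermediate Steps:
d(z, w) = 4*w² (d(z, w) = (2*w)*(2*w) = 4*w²)
T = 81200 (T = (-29*(-28))*(4*(-5)²) = 812*(4*25) = 812*100 = 81200)
(79² + T)/(-10004 + 45*(77 + j)) = (79² + 81200)/(-10004 + 45*(77 - 42)) = (6241 + 81200)/(-10004 + 45*35) = 87441/(-10004 + 1575) = 87441/(-8429) = 87441*(-1/8429) = -87441/8429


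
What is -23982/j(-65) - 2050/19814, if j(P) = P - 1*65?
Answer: 118728212/643955 ≈ 184.37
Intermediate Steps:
j(P) = -65 + P (j(P) = P - 65 = -65 + P)
-23982/j(-65) - 2050/19814 = -23982/(-65 - 65) - 2050/19814 = -23982/(-130) - 2050*1/19814 = -23982*(-1/130) - 1025/9907 = 11991/65 - 1025/9907 = 118728212/643955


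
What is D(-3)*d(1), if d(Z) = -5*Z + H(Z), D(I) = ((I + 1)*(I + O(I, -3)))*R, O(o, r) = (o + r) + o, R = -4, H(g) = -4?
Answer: 864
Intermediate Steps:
O(o, r) = r + 2*o
D(I) = -4*(1 + I)*(-3 + 3*I) (D(I) = ((I + 1)*(I + (-3 + 2*I)))*(-4) = ((1 + I)*(-3 + 3*I))*(-4) = -4*(1 + I)*(-3 + 3*I))
d(Z) = -4 - 5*Z (d(Z) = -5*Z - 4 = -4 - 5*Z)
D(-3)*d(1) = (12 - 12*(-3)²)*(-4 - 5*1) = (12 - 12*9)*(-4 - 5) = (12 - 108)*(-9) = -96*(-9) = 864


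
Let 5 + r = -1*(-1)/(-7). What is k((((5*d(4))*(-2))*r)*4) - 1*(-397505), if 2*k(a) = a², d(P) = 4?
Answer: 36066545/49 ≈ 7.3605e+5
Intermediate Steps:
r = -36/7 (r = -5 - 1*(-1)/(-7) = -5 + 1*(-⅐) = -5 - ⅐ = -36/7 ≈ -5.1429)
k(a) = a²/2
k((((5*d(4))*(-2))*r)*4) - 1*(-397505) = ((((5*4)*(-2))*(-36/7))*4)²/2 - 1*(-397505) = (((20*(-2))*(-36/7))*4)²/2 + 397505 = (-40*(-36/7)*4)²/2 + 397505 = ((1440/7)*4)²/2 + 397505 = (5760/7)²/2 + 397505 = (½)*(33177600/49) + 397505 = 16588800/49 + 397505 = 36066545/49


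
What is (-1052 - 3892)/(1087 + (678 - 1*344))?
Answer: -4944/1421 ≈ -3.4792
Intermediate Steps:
(-1052 - 3892)/(1087 + (678 - 1*344)) = -4944/(1087 + (678 - 344)) = -4944/(1087 + 334) = -4944/1421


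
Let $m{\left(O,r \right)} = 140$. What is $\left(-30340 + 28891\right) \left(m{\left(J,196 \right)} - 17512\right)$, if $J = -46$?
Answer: $25172028$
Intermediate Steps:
$\left(-30340 + 28891\right) \left(m{\left(J,196 \right)} - 17512\right) = \left(-30340 + 28891\right) \left(140 - 17512\right) = \left(-1449\right) \left(-17372\right) = 25172028$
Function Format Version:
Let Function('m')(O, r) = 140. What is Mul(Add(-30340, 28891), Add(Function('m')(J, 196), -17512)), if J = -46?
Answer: 25172028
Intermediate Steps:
Mul(Add(-30340, 28891), Add(Function('m')(J, 196), -17512)) = Mul(Add(-30340, 28891), Add(140, -17512)) = Mul(-1449, -17372) = 25172028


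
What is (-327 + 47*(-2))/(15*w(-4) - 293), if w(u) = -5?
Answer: 421/368 ≈ 1.1440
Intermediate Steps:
(-327 + 47*(-2))/(15*w(-4) - 293) = (-327 + 47*(-2))/(15*(-5) - 293) = (-327 - 94)/(-75 - 293) = -421/(-368) = -421*(-1/368) = 421/368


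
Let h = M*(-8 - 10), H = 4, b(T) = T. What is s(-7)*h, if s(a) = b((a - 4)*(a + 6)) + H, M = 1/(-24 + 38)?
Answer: -135/7 ≈ -19.286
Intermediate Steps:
M = 1/14 ≈ 0.071429
s(a) = 4 + (-4 + a)*(6 + a) (s(a) = (a - 4)*(a + 6) + 4 = (-4 + a)*(6 + a) + 4 = 4 + (-4 + a)*(6 + a))
h = -9/7 (h = (-8 - 10)/14 = (1/14)*(-18) = -9/7 ≈ -1.2857)
s(-7)*h = (-20 + (-7)**2 + 2*(-7))*(-9/7) = (-20 + 49 - 14)*(-9/7) = 15*(-9/7) = -135/7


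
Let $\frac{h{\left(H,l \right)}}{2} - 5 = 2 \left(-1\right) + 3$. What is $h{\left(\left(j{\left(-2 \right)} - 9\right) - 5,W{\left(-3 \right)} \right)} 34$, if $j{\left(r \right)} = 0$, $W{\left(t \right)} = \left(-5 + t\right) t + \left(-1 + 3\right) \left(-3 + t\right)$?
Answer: $408$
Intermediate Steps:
$W{\left(t \right)} = -6 + 2 t + t \left(-5 + t\right)$ ($W{\left(t \right)} = t \left(-5 + t\right) + 2 \left(-3 + t\right) = t \left(-5 + t\right) + \left(-6 + 2 t\right) = -6 + 2 t + t \left(-5 + t\right)$)
$h{\left(H,l \right)} = 12$ ($h{\left(H,l \right)} = 10 + 2 \left(2 \left(-1\right) + 3\right) = 10 + 2 \left(-2 + 3\right) = 10 + 2 \cdot 1 = 10 + 2 = 12$)
$h{\left(\left(j{\left(-2 \right)} - 9\right) - 5,W{\left(-3 \right)} \right)} 34 = 12 \cdot 34 = 408$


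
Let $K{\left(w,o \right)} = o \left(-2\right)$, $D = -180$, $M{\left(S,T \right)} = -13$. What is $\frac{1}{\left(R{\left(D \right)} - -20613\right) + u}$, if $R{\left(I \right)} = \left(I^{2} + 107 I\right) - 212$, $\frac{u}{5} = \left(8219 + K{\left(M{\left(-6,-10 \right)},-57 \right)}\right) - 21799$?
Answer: $- \frac{1}{33789} \approx -2.9595 \cdot 10^{-5}$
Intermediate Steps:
$K{\left(w,o \right)} = - 2 o$
$u = -67330$ ($u = 5 \left(\left(8219 - -114\right) - 21799\right) = 5 \left(\left(8219 + 114\right) - 21799\right) = 5 \left(8333 - 21799\right) = 5 \left(-13466\right) = -67330$)
$R{\left(I \right)} = -212 + I^{2} + 107 I$
$\frac{1}{\left(R{\left(D \right)} - -20613\right) + u} = \frac{1}{\left(\left(-212 + \left(-180\right)^{2} + 107 \left(-180\right)\right) - -20613\right) - 67330} = \frac{1}{\left(\left(-212 + 32400 - 19260\right) + 20613\right) - 67330} = \frac{1}{\left(12928 + 20613\right) - 67330} = \frac{1}{33541 - 67330} = \frac{1}{-33789} = - \frac{1}{33789}$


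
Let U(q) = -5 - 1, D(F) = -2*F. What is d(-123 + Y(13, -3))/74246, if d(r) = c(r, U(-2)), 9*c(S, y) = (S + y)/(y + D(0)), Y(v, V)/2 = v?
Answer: 103/4009284 ≈ 2.5690e-5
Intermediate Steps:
U(q) = -6
Y(v, V) = 2*v
c(S, y) = (S + y)/(9*y) (c(S, y) = ((S + y)/(y - 2*0))/9 = ((S + y)/(y + 0))/9 = ((S + y)/y)/9 = (S + y)/(9*y))
d(r) = ⅑ - r/54 (d(r) = (⅑)*(r - 6)/(-6) = (⅑)*(-⅙)*(-6 + r) = ⅑ - r/54)
d(-123 + Y(13, -3))/74246 = (⅑ - (-123 + 2*13)/54)/74246 = (⅑ - (-123 + 26)/54)*(1/74246) = (⅑ - 1/54*(-97))*(1/74246) = (⅑ + 97/54)*(1/74246) = (103/54)*(1/74246) = 103/4009284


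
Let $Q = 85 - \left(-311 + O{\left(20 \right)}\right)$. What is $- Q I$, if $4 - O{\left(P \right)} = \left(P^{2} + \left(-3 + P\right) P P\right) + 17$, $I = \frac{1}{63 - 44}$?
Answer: $- \frac{7609}{19} \approx -400.47$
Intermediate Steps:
$I = \frac{1}{19} \approx 0.052632$
$O{\left(P \right)} = -13 - P^{2} - P^{2} \left(-3 + P\right)$ ($O{\left(P \right)} = 4 - \left(\left(P^{2} + \left(-3 + P\right) P P\right) + 17\right) = 4 - \left(\left(P^{2} + P \left(-3 + P\right) P\right) + 17\right) = 4 - \left(\left(P^{2} + P^{2} \left(-3 + P\right)\right) + 17\right) = 4 - \left(17 + P^{2} + P^{2} \left(-3 + P\right)\right) = -13 - P^{2} - P^{2} \left(-3 + P\right)$)
$Q = 7609$ ($Q = 85 - \left(-311 - \left(8013 - 800\right)\right) = 85 - \left(-311 - 7213\right) = 85 - -7524 = 85 + 7524 = 7609$)
$- Q I = - \frac{7609}{19}$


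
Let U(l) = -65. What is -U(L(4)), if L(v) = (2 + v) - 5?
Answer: 65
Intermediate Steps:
L(v) = -3 + v
-U(L(4)) = -1*(-65) = 65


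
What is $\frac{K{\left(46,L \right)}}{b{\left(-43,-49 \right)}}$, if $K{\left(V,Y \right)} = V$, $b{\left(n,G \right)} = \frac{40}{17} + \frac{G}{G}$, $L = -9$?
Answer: $\frac{782}{57} \approx 13.719$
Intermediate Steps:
$b{\left(n,G \right)} = \frac{57}{17}$ ($b{\left(n,G \right)} = 40 \cdot \frac{1}{17} + 1 = \frac{40}{17} + 1 = \frac{57}{17}$)
$\frac{K{\left(46,L \right)}}{b{\left(-43,-49 \right)}} = \frac{46}{\frac{57}{17}} = 46 \cdot \frac{17}{57} = \frac{782}{57}$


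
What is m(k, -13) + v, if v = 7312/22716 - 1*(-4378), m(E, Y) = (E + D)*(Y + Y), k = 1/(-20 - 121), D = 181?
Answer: -87412330/266913 ≈ -327.49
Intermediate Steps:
k = -1/141 (k = 1/(-141) = -1/141 ≈ -0.0070922)
m(E, Y) = 2*Y*(181 + E) (m(E, Y) = (E + 181)*(Y + Y) = (181 + E)*(2*Y) = 2*Y*(181 + E))
v = 24864490/5679 (v = 7312*(1/22716) + 4378 = 1828/5679 + 4378 = 24864490/5679 ≈ 4378.3)
m(k, -13) + v = 2*(-13)*(181 - 1/141) + 24864490/5679 = 2*(-13)*(25520/141) + 24864490/5679 = -663520/141 + 24864490/5679 = -87412330/266913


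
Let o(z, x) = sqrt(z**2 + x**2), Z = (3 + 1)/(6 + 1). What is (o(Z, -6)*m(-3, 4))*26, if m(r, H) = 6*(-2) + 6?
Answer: -312*sqrt(445)/7 ≈ -940.24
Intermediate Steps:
m(r, H) = -6 (m(r, H) = -12 + 6 = -6)
Z = 4/7 ≈ 0.57143
o(z, x) = sqrt(x**2 + z**2)
(o(Z, -6)*m(-3, 4))*26 = (sqrt((-6)**2 + (4/7)**2)*(-6))*26 = (sqrt(36 + 16/49)*(-6))*26 = (sqrt(1780/49)*(-6))*26 = ((2*sqrt(445)/7)*(-6))*26 = -12*sqrt(445)/7*26 = -312*sqrt(445)/7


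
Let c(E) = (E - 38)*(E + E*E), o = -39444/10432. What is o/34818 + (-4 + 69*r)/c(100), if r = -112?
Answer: -29511744917/2369262767200 ≈ -0.012456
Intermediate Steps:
o = -9861/2608 (o = -39444*1/10432 = -9861/2608 ≈ -3.7811)
c(E) = (-38 + E)*(E + E**2)
o/34818 + (-4 + 69*r)/c(100) = -9861/2608/34818 + (-4 + 69*(-112))/((100*(-38 + 100**2 - 37*100))) = -9861/2608*1/34818 + (-4 - 7728)/((100*(-38 + 10000 - 3700))) = -3287/30268448 - 7732/(100*6262) = -3287/30268448 - 7732/626200 = -3287/30268448 - 7732*1/626200 = -3287/30268448 - 1933/156550 = -29511744917/2369262767200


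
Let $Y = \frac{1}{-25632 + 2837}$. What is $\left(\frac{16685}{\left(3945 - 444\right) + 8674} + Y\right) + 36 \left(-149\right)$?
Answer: $- \frac{59531436164}{11101165} \approx -5362.6$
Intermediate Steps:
$Y = - \frac{1}{22795}$ ($Y = \frac{1}{-22795} = - \frac{1}{22795} \approx -4.3869 \cdot 10^{-5}$)
$\left(\frac{16685}{\left(3945 - 444\right) + 8674} + Y\right) + 36 \left(-149\right) = \left(\frac{16685}{\left(3945 - 444\right) + 8674} - \frac{1}{22795}\right) + 36 \left(-149\right) = \left(\frac{16685}{3501 + 8674} - \frac{1}{22795}\right) - 5364 = \left(\frac{16685}{12175} - \frac{1}{22795}\right) - 5364 = \left(16685 \cdot \frac{1}{12175} - \frac{1}{22795}\right) - 5364 = \left(\frac{3337}{2435} - \frac{1}{22795}\right) - 5364 = \frac{15212896}{11101165} - 5364 = - \frac{59531436164}{11101165}$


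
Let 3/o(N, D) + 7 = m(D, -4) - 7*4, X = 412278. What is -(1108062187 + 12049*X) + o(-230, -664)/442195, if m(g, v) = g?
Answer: -625977766806995916/103031435 ≈ -6.0756e+9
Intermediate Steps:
o(N, D) = 3/(-35 + D) (o(N, D) = 3/(-7 + (D - 7*4)) = 3/(-7 + (D - 28)) = 3/(-7 + (-28 + D)) = 3/(-35 + D))
-(1108062187 + 12049*X) + o(-230, -664)/442195 = -12049/(1/(412278 + 91963)) + (3/(-35 - 664))/442195 = -12049/(1/504241) + (3/(-699))*(1/442195) = -12049/1/504241 + (3*(-1/699))*(1/442195) = -12049*504241 - 1/233*1/442195 = -6075599809 - 1/103031435 = -625977766806995916/103031435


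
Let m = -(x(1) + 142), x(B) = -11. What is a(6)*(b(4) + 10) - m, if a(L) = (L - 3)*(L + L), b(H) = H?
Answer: 635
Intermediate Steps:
a(L) = 2*L*(-3 + L) (a(L) = (-3 + L)*(2*L) = 2*L*(-3 + L))
m = -131 (m = -(-11 + 142) = -1*131 = -131)
a(6)*(b(4) + 10) - m = (2*6*(-3 + 6))*(4 + 10) - 1*(-131) = (2*6*3)*14 + 131 = 36*14 + 131 = 504 + 131 = 635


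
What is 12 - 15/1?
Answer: -3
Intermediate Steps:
12 - 15/1 = 12 + 1*(-15) = 12 - 15 = -3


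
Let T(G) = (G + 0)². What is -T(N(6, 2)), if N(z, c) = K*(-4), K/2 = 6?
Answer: -2304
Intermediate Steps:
K = 12 (K = 2*6 = 12)
N(z, c) = -48 (N(z, c) = 12*(-4) = -48)
T(G) = G²
-T(N(6, 2)) = -1*(-48)² = -1*2304 = -2304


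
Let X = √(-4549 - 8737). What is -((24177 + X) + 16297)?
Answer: -40474 - I*√13286 ≈ -40474.0 - 115.26*I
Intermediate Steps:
X = I*√13286 (X = √(-13286) = I*√13286 ≈ 115.26*I)
-((24177 + X) + 16297) = -((24177 + I*√13286) + 16297) = -(40474 + I*√13286) = -40474 - I*√13286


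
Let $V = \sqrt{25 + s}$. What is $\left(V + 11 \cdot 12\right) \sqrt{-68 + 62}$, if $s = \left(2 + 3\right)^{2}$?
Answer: $i \sqrt{6} \left(132 + 5 \sqrt{2}\right) \approx 340.65 i$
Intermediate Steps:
$s = 25$ ($s = 5^{2} = 25$)
$V = 5 \sqrt{2}$ ($V = \sqrt{25 + 25} = \sqrt{50} = 5 \sqrt{2} \approx 7.0711$)
$\left(V + 11 \cdot 12\right) \sqrt{-68 + 62} = \left(5 \sqrt{2} + 11 \cdot 12\right) \sqrt{-68 + 62} = \left(5 \sqrt{2} + 132\right) \sqrt{-6} = \left(132 + 5 \sqrt{2}\right) i \sqrt{6} = i \sqrt{6} \left(132 + 5 \sqrt{2}\right)$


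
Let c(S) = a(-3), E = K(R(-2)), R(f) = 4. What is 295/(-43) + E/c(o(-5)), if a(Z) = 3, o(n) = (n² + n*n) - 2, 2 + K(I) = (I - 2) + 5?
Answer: -670/129 ≈ -5.1938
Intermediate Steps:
K(I) = 1 + I (K(I) = -2 + ((I - 2) + 5) = -2 + ((-2 + I) + 5) = -2 + (3 + I) = 1 + I)
E = 5 (E = 1 + 4 = 5)
o(n) = -2 + 2*n² (o(n) = (n² + n²) - 2 = 2*n² - 2 = -2 + 2*n²)
c(S) = 3
295/(-43) + E/c(o(-5)) = 295/(-43) + 5/3 = 295*(-1/43) + 5*(⅓) = -295/43 + 5/3 = -670/129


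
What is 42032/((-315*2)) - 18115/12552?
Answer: -89833019/1317960 ≈ -68.161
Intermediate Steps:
42032/((-315*2)) - 18115/12552 = 42032/(-630) - 18115*1/12552 = 42032*(-1/630) - 18115/12552 = -21016/315 - 18115/12552 = -89833019/1317960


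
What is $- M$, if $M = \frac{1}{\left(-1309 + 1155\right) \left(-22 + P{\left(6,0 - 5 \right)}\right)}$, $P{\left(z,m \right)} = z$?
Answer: $- \frac{1}{2464} \approx -0.00040584$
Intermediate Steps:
$M = \frac{1}{2464}$ ($M = \frac{1}{\left(-1309 + 1155\right) \left(-22 + 6\right)} = \frac{1}{\left(-154\right) \left(-16\right)} = \left(- \frac{1}{154}\right) \left(- \frac{1}{16}\right) = \frac{1}{2464} \approx 0.00040584$)
$- M = \left(-1\right) \frac{1}{2464} = - \frac{1}{2464}$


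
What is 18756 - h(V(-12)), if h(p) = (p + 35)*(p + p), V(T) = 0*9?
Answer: 18756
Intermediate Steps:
V(T) = 0
h(p) = 2*p*(35 + p) (h(p) = (35 + p)*(2*p) = 2*p*(35 + p))
18756 - h(V(-12)) = 18756 - 2*0*(35 + 0) = 18756 - 2*0*35 = 18756 - 1*0 = 18756 + 0 = 18756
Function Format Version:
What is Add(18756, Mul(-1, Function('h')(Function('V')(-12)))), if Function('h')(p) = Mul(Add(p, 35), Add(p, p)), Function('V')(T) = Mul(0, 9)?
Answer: 18756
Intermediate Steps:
Function('V')(T) = 0
Function('h')(p) = Mul(2, p, Add(35, p)) (Function('h')(p) = Mul(Add(35, p), Mul(2, p)) = Mul(2, p, Add(35, p)))
Add(18756, Mul(-1, Function('h')(Function('V')(-12)))) = Add(18756, Mul(-1, Mul(2, 0, Add(35, 0)))) = Add(18756, Mul(-1, Mul(2, 0, 35))) = Add(18756, Mul(-1, 0)) = Add(18756, 0) = 18756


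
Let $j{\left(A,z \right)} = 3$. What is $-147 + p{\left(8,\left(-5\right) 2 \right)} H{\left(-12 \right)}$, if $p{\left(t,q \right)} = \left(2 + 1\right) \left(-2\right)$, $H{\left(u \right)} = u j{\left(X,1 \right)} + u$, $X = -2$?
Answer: $141$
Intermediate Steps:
$H{\left(u \right)} = 4 u$ ($H{\left(u \right)} = u 3 + u = 3 u + u = 4 u$)
$p{\left(t,q \right)} = -6$ ($p{\left(t,q \right)} = 3 \left(-2\right) = -6$)
$-147 + p{\left(8,\left(-5\right) 2 \right)} H{\left(-12 \right)} = -147 - 6 \cdot 4 \left(-12\right) = -147 - -288 = -147 + 288 = 141$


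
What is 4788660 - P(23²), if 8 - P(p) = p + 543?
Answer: 4789724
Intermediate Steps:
P(p) = -535 - p (P(p) = 8 - (p + 543) = 8 - (543 + p) = 8 + (-543 - p) = -535 - p)
4788660 - P(23²) = 4788660 - (-535 - 1*23²) = 4788660 - (-535 - 1*529) = 4788660 - (-535 - 529) = 4788660 - 1*(-1064) = 4788660 + 1064 = 4789724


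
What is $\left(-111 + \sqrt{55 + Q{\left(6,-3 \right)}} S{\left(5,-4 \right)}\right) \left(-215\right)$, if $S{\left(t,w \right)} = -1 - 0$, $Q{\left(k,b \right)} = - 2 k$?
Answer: $23865 + 215 \sqrt{43} \approx 25275.0$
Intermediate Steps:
$S{\left(t,w \right)} = -1$ ($S{\left(t,w \right)} = -1 + 0 = -1$)
$\left(-111 + \sqrt{55 + Q{\left(6,-3 \right)}} S{\left(5,-4 \right)}\right) \left(-215\right) = \left(-111 + \sqrt{55 - 12} \left(-1\right)\right) \left(-215\right) = \left(-111 + \sqrt{43} \left(-1\right)\right) \left(-215\right) = \left(-111 - \sqrt{43}\right) \left(-215\right) = 23865 + 215 \sqrt{43}$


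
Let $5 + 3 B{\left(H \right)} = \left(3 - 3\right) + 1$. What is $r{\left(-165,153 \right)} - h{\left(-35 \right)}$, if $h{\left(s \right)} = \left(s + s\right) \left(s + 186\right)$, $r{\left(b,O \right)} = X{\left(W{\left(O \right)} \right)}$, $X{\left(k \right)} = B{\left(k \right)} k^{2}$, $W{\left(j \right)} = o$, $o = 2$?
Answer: $\frac{31694}{3} \approx 10565.0$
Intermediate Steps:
$B{\left(H \right)} = - \frac{4}{3}$ ($B{\left(H \right)} = - \frac{5}{3} + \frac{\left(3 - 3\right) + 1}{3} = - \frac{5}{3} + \frac{0 + 1}{3} = - \frac{5}{3} + \frac{1}{3} \cdot 1 = - \frac{5}{3} + \frac{1}{3} = - \frac{4}{3}$)
$W{\left(j \right)} = 2$
$X{\left(k \right)} = - \frac{4 k^{2}}{3}$
$r{\left(b,O \right)} = - \frac{16}{3}$ ($r{\left(b,O \right)} = - \frac{4 \cdot 2^{2}}{3} = \left(- \frac{4}{3}\right) 4 = - \frac{16}{3}$)
$h{\left(s \right)} = 2 s \left(186 + s\right)$
$r{\left(-165,153 \right)} - h{\left(-35 \right)} = - \frac{16}{3} - 2 \left(-35\right) \left(186 - 35\right) = - \frac{16}{3} - 2 \left(-35\right) 151 = - \frac{16}{3} - -10570 = - \frac{16}{3} + 10570 = \frac{31694}{3}$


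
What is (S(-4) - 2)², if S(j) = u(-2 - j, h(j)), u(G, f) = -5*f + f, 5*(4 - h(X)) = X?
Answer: 11236/25 ≈ 449.44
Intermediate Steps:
h(X) = 4 - X/5
u(G, f) = -4*f
S(j) = -16 + 4*j/5 (S(j) = -4*(4 - j/5) = -16 + 4*j/5)
(S(-4) - 2)² = ((-16 + (⅘)*(-4)) - 2)² = ((-16 - 16/5) - 2)² = (-96/5 - 2)² = (-106/5)² = 11236/25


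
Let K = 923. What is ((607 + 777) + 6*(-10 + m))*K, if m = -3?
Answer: 1205438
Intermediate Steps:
((607 + 777) + 6*(-10 + m))*K = ((607 + 777) + 6*(-10 - 3))*923 = (1384 + 6*(-13))*923 = (1384 - 78)*923 = 1306*923 = 1205438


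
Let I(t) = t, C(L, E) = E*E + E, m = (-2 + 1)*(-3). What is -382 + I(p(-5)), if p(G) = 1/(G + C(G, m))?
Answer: -2673/7 ≈ -381.86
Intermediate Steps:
m = 3 (m = -1*(-3) = 3)
C(L, E) = E + E**2 (C(L, E) = E**2 + E = E + E**2)
p(G) = 1/(12 + G) (p(G) = 1/(G + 3*(1 + 3)) = 1/(G + 3*4) = 1/(G + 12) = 1/(12 + G))
-382 + I(p(-5)) = -382 + 1/(12 - 5) = -382 + 1/7 = -2673/7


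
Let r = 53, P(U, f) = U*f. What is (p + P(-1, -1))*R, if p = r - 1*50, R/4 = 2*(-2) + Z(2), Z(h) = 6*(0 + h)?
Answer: 128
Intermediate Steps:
Z(h) = 6*h
R = 32 (R = 4*(2*(-2) + 6*2) = 4*(-4 + 12) = 4*8 = 32)
p = 3 (p = 53 - 1*50 = 53 - 50 = 3)
(p + P(-1, -1))*R = (3 - 1*(-1))*32 = (3 + 1)*32 = 4*32 = 128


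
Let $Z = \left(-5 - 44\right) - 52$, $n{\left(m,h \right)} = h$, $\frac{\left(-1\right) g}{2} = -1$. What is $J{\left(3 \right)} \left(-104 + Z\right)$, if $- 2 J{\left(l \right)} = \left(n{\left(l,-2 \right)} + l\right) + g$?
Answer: $\frac{615}{2} \approx 307.5$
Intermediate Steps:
$g = 2$ ($g = \left(-2\right) \left(-1\right) = 2$)
$Z = -101$ ($Z = -49 - 52 = -101$)
$J{\left(l \right)} = - \frac{l}{2}$ ($J{\left(l \right)} = - \frac{\left(-2 + l\right) + 2}{2} = - \frac{l}{2}$)
$J{\left(3 \right)} \left(-104 + Z\right) = \left(- \frac{1}{2}\right) 3 \left(-104 - 101\right) = \left(- \frac{3}{2}\right) \left(-205\right) = \frac{615}{2}$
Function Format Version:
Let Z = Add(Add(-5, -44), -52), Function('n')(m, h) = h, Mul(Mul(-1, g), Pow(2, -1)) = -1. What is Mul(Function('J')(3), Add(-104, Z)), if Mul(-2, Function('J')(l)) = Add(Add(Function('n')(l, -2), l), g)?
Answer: Rational(615, 2) ≈ 307.50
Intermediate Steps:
g = 2 (g = Mul(-2, -1) = 2)
Z = -101 (Z = Add(-49, -52) = -101)
Function('J')(l) = Mul(Rational(-1, 2), l) (Function('J')(l) = Mul(Rational(-1, 2), Add(Add(-2, l), 2)) = Mul(Rational(-1, 2), l))
Mul(Function('J')(3), Add(-104, Z)) = Mul(Mul(Rational(-1, 2), 3), Add(-104, -101)) = Mul(Rational(-3, 2), -205) = Rational(615, 2)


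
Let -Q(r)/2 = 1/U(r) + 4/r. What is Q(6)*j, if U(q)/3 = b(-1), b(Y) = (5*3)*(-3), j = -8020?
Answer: 285512/27 ≈ 10575.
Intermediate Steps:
b(Y) = -45 (b(Y) = 15*(-3) = -45)
U(q) = -135 (U(q) = 3*(-45) = -135)
Q(r) = 2/135 - 8/r (Q(r) = -2*(1/(-135) + 4/r) = -2*(1*(-1/135) + 4/r) = -2*(-1/135 + 4/r) = 2/135 - 8/r)
Q(6)*j = (2/135 - 8/6)*(-8020) = (2/135 - 8*1/6)*(-8020) = (2/135 - 4/3)*(-8020) = -178/135*(-8020) = 285512/27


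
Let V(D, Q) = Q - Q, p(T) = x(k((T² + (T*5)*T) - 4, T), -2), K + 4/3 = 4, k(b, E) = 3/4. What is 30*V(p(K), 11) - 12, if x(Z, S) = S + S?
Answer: -12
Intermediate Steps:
k(b, E) = ¾ (k(b, E) = 3*(¼) = ¾)
K = 8/3 (K = -4/3 + 4 = 8/3 ≈ 2.6667)
x(Z, S) = 2*S
p(T) = -4 (p(T) = 2*(-2) = -4)
V(D, Q) = 0
30*V(p(K), 11) - 12 = 30*0 - 12 = 0 - 12 = -12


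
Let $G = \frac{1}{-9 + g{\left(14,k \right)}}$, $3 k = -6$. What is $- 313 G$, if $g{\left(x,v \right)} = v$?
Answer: $\frac{313}{11} \approx 28.455$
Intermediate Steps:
$k = -2$ ($k = \frac{1}{3} \left(-6\right) = -2$)
$G = - \frac{1}{11}$ ($G = \frac{1}{-9 - 2} = \frac{1}{-11} = - \frac{1}{11} \approx -0.090909$)
$- 313 G = \left(-313\right) \left(- \frac{1}{11}\right) = \frac{313}{11}$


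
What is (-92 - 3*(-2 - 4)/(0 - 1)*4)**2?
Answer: 26896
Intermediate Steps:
(-92 - 3*(-2 - 4)/(0 - 1)*4)**2 = (-92 - (-18)/(-1)*4)**2 = (-92 - (-18)*(-1)*4)**2 = (-92 - 3*6*4)**2 = (-92 - 18*4)**2 = (-92 - 72)**2 = (-164)**2 = 26896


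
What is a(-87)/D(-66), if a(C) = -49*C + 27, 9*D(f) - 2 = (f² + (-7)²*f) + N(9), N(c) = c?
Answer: 3510/103 ≈ 34.078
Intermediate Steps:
D(f) = 11/9 + f²/9 + 49*f/9 (D(f) = 2/9 + ((f² + (-7)²*f) + 9)/9 = 2/9 + ((f² + 49*f) + 9)/9 = 2/9 + (9 + f² + 49*f)/9 = 2/9 + (1 + f²/9 + 49*f/9) = 11/9 + f²/9 + 49*f/9)
a(C) = 27 - 49*C
a(-87)/D(-66) = (27 - 49*(-87))/(11/9 + (⅑)*(-66)² + (49/9)*(-66)) = (27 + 4263)/(11/9 + (⅑)*4356 - 1078/3) = 4290/(11/9 + 484 - 1078/3) = 4290/(1133/9) = 4290*(9/1133) = 3510/103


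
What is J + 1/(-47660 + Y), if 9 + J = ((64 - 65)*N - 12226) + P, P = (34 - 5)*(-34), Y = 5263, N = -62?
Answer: -557902124/42397 ≈ -13159.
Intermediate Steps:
P = -986 (P = 29*(-34) = -986)
J = -13159 (J = -9 + (((64 - 65)*(-62) - 12226) - 986) = -9 + ((-1*(-62) - 12226) - 986) = -9 + ((62 - 12226) - 986) = -9 + (-12164 - 986) = -9 - 13150 = -13159)
J + 1/(-47660 + Y) = -13159 + 1/(-47660 + 5263) = -13159 + 1/(-42397) = -13159 - 1/42397 = -557902124/42397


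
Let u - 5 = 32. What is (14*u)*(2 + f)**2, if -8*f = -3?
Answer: 93499/32 ≈ 2921.8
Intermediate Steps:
u = 37 (u = 5 + 32 = 37)
f = 3/8 (f = -1/8*(-3) = 3/8 ≈ 0.37500)
(14*u)*(2 + f)**2 = (14*37)*(2 + 3/8)**2 = 518*(19/8)**2 = 518*(361/64) = 93499/32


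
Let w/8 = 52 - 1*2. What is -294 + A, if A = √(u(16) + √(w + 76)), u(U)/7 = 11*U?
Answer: -294 + √(1232 + 2*√119) ≈ -258.59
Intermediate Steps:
w = 400 (w = 8*(52 - 1*2) = 8*(52 - 2) = 8*50 = 400)
u(U) = 77*U (u(U) = 7*(11*U) = 77*U)
A = √(1232 + 2*√119) (A = √(77*16 + √(400 + 76)) = √(1232 + √476) = √(1232 + 2*√119) ≈ 35.409)
-294 + A = -294 + √(1232 + 2*√119)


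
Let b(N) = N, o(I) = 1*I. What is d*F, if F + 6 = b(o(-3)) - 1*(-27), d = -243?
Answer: -4374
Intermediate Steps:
o(I) = I
F = 18 (F = -6 + (-3 - 1*(-27)) = -6 + (-3 + 27) = -6 + 24 = 18)
d*F = -243*18 = -4374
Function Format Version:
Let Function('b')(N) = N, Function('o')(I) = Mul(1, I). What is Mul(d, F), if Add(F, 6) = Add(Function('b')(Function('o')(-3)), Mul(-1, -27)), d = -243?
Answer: -4374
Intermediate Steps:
Function('o')(I) = I
F = 18 (F = Add(-6, Add(-3, Mul(-1, -27))) = Add(-6, Add(-3, 27)) = Add(-6, 24) = 18)
Mul(d, F) = Mul(-243, 18) = -4374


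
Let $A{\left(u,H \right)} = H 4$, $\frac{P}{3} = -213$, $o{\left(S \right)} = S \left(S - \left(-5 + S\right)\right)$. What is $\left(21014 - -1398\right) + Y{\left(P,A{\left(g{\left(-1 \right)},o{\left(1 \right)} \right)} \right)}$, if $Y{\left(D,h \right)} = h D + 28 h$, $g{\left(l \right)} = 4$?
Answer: $10192$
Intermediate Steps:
$o{\left(S \right)} = 5 S$ ($o{\left(S \right)} = S 5 = 5 S$)
$P = -639$ ($P = 3 \left(-213\right) = -639$)
$A{\left(u,H \right)} = 4 H$
$Y{\left(D,h \right)} = 28 h + D h$ ($Y{\left(D,h \right)} = D h + 28 h = 28 h + D h$)
$\left(21014 - -1398\right) + Y{\left(P,A{\left(g{\left(-1 \right)},o{\left(1 \right)} \right)} \right)} = \left(21014 - -1398\right) + 4 \cdot 5 \cdot 1 \left(28 - 639\right) = \left(21014 + 1398\right) + 4 \cdot 5 \left(-611\right) = 22412 + 20 \left(-611\right) = 22412 - 12220 = 10192$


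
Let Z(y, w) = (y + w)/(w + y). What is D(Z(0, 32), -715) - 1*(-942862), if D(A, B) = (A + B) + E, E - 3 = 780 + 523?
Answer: 943454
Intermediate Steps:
Z(y, w) = 1 (Z(y, w) = (w + y)/(w + y) = 1)
E = 1306 (E = 3 + (780 + 523) = 3 + 1303 = 1306)
D(A, B) = 1306 + A + B (D(A, B) = (A + B) + 1306 = 1306 + A + B)
D(Z(0, 32), -715) - 1*(-942862) = (1306 + 1 - 715) - 1*(-942862) = 592 + 942862 = 943454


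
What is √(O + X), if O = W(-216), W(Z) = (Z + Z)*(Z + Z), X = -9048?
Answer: 14*√906 ≈ 421.40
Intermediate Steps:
W(Z) = 4*Z² (W(Z) = (2*Z)*(2*Z) = 4*Z²)
O = 186624 (O = 4*(-216)² = 4*46656 = 186624)
√(O + X) = √(186624 - 9048) = √177576 = 14*√906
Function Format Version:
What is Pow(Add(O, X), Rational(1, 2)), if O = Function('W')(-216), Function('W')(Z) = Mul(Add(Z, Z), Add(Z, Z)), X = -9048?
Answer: Mul(14, Pow(906, Rational(1, 2))) ≈ 421.40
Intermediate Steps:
Function('W')(Z) = Mul(4, Pow(Z, 2)) (Function('W')(Z) = Mul(Mul(2, Z), Mul(2, Z)) = Mul(4, Pow(Z, 2)))
O = 186624 (O = Mul(4, Pow(-216, 2)) = Mul(4, 46656) = 186624)
Pow(Add(O, X), Rational(1, 2)) = Pow(Add(186624, -9048), Rational(1, 2)) = Pow(177576, Rational(1, 2)) = Mul(14, Pow(906, Rational(1, 2)))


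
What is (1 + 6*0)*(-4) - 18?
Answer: -22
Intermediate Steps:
(1 + 6*0)*(-4) - 18 = (1 + 0)*(-4) - 18 = 1*(-4) - 18 = -4 - 18 = -22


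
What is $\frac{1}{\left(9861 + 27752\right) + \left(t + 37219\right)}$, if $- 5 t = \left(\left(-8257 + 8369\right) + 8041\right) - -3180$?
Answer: $\frac{5}{362827} \approx 1.3781 \cdot 10^{-5}$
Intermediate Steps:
$t = - \frac{11333}{5}$ ($t = - \frac{\left(\left(-8257 + 8369\right) + 8041\right) - -3180}{5} = - \frac{\left(112 + 8041\right) + 3180}{5} = - \frac{8153 + 3180}{5} = \left(- \frac{1}{5}\right) 11333 = - \frac{11333}{5} \approx -2266.6$)
$\frac{1}{\left(9861 + 27752\right) + \left(t + 37219\right)} = \frac{1}{\left(9861 + 27752\right) + \left(- \frac{11333}{5} + 37219\right)} = \frac{1}{37613 + \frac{174762}{5}} = \frac{1}{\frac{362827}{5}} = \frac{5}{362827}$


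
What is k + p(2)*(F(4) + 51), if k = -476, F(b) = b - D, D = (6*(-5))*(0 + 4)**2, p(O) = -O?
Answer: -1546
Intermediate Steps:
D = -480 (D = -30*4**2 = -30*16 = -480)
F(b) = 480 + b (F(b) = b - 1*(-480) = b + 480 = 480 + b)
k + p(2)*(F(4) + 51) = -476 + (-1*2)*((480 + 4) + 51) = -476 - 2*(484 + 51) = -476 - 2*535 = -476 - 1070 = -1546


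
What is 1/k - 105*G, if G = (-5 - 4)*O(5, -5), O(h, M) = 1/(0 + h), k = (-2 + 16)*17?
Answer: 44983/238 ≈ 189.00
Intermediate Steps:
k = 238 (k = 14*17 = 238)
O(h, M) = 1/h
G = -9/5 (G = (-5 - 4)/5 = -9*⅕ = -9/5 ≈ -1.8000)
1/k - 105*G = 1/238 - 105*(-9/5) = 1/238 + 189 = 44983/238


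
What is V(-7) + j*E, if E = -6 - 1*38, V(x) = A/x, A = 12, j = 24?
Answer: -7404/7 ≈ -1057.7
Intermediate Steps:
V(x) = 12/x
E = -44 (E = -6 - 38 = -44)
V(-7) + j*E = 12/(-7) + 24*(-44) = 12*(-⅐) - 1056 = -12/7 - 1056 = -7404/7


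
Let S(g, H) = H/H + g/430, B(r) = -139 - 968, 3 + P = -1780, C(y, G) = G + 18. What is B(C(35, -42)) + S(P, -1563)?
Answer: -477363/430 ≈ -1110.1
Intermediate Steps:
C(y, G) = 18 + G
P = -1783 (P = -3 - 1780 = -1783)
B(r) = -1107
S(g, H) = 1 + g/430 (S(g, H) = 1 + g*(1/430) = 1 + g/430)
B(C(35, -42)) + S(P, -1563) = -1107 + (1 + (1/430)*(-1783)) = -1107 + (1 - 1783/430) = -1107 - 1353/430 = -477363/430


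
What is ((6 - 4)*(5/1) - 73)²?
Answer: 3969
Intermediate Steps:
((6 - 4)*(5/1) - 73)² = (2*(5*1) - 73)² = (2*5 - 73)² = (10 - 73)² = (-63)² = 3969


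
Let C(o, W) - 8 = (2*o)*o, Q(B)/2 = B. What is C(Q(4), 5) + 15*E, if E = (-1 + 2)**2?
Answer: 151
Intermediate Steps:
E = 1 (E = 1**2 = 1)
Q(B) = 2*B
C(o, W) = 8 + 2*o**2 (C(o, W) = 8 + (2*o)*o = 8 + 2*o**2)
C(Q(4), 5) + 15*E = (8 + 2*(2*4)**2) + 15*1 = (8 + 2*8**2) + 15 = (8 + 2*64) + 15 = (8 + 128) + 15 = 136 + 15 = 151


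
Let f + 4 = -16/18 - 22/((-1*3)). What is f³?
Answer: 10648/729 ≈ 14.606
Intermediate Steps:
f = 22/9 (f = -4 + (-16/18 - 22/((-1*3))) = -4 + (-16*1/18 - 22/(-3)) = -4 + (-8/9 - 22*(-⅓)) = -4 + (-8/9 + 22/3) = -4 + 58/9 = 22/9 ≈ 2.4444)
f³ = (22/9)³ = 10648/729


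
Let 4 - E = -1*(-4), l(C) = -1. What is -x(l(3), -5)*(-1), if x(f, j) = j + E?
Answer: -5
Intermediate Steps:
E = 0 (E = 4 - (-1)*(-4) = 4 - 1*4 = 4 - 4 = 0)
x(f, j) = j (x(f, j) = j + 0 = j)
-x(l(3), -5)*(-1) = -1*(-5)*(-1) = 5*(-1) = -5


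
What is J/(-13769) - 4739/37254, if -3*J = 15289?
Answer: 5933691/24426206 ≈ 0.24292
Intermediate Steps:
J = -15289/3 (J = -1/3*15289 = -15289/3 ≈ -5096.3)
J/(-13769) - 4739/37254 = -15289/3/(-13769) - 4739/37254 = -15289/3*(-1/13769) - 4739*1/37254 = 15289/41307 - 677/5322 = 5933691/24426206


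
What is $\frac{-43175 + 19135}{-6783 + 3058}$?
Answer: $\frac{4808}{745} \approx 6.4537$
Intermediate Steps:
$\frac{-43175 + 19135}{-6783 + 3058} = - \frac{24040}{-3725} = \left(-24040\right) \left(- \frac{1}{3725}\right) = \frac{4808}{745}$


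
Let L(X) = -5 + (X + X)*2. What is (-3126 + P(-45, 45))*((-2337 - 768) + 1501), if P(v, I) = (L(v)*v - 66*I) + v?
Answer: -3503136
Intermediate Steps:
L(X) = -5 + 4*X (L(X) = -5 + (2*X)*2 = -5 + 4*X)
P(v, I) = v - 66*I + v*(-5 + 4*v) (P(v, I) = ((-5 + 4*v)*v - 66*I) + v = (v*(-5 + 4*v) - 66*I) + v = (-66*I + v*(-5 + 4*v)) + v = v - 66*I + v*(-5 + 4*v))
(-3126 + P(-45, 45))*((-2337 - 768) + 1501) = (-3126 + (-45 - 66*45 - 45*(-5 + 4*(-45))))*((-2337 - 768) + 1501) = (-3126 + (-45 - 2970 - 45*(-5 - 180)))*(-3105 + 1501) = (-3126 + (-45 - 2970 - 45*(-185)))*(-1604) = (-3126 + (-45 - 2970 + 8325))*(-1604) = (-3126 + 5310)*(-1604) = 2184*(-1604) = -3503136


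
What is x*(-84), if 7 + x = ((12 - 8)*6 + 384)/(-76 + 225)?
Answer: 53340/149 ≈ 357.99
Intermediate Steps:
x = -635/149 (x = -7 + ((12 - 8)*6 + 384)/(-76 + 225) = -7 + (4*6 + 384)/149 = -7 + (24 + 384)*(1/149) = -7 + 408*(1/149) = -7 + 408/149 = -635/149 ≈ -4.2617)
x*(-84) = -635/149*(-84) = 53340/149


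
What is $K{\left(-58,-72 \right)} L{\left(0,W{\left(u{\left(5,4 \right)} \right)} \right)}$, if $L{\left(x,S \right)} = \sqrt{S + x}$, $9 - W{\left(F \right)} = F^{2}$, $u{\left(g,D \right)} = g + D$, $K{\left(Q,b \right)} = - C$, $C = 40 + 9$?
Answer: $- 294 i \sqrt{2} \approx - 415.78 i$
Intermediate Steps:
$C = 49$
$K{\left(Q,b \right)} = -49$ ($K{\left(Q,b \right)} = \left(-1\right) 49 = -49$)
$u{\left(g,D \right)} = D + g$
$W{\left(F \right)} = 9 - F^{2}$
$K{\left(-58,-72 \right)} L{\left(0,W{\left(u{\left(5,4 \right)} \right)} \right)} = - 49 \sqrt{\left(9 - \left(4 + 5\right)^{2}\right) + 0} = - 49 \sqrt{\left(9 - 9^{2}\right) + 0} = - 49 \sqrt{\left(9 - 81\right) + 0} = - 49 \sqrt{-72 + 0} = - 49 \sqrt{-72} = - 49 \cdot 6 i \sqrt{2} = - 294 i \sqrt{2}$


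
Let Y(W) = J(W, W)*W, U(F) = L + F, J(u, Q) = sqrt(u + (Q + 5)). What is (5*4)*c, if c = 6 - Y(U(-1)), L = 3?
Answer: 0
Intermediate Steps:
J(u, Q) = sqrt(5 + Q + u) (J(u, Q) = sqrt(u + (5 + Q)) = sqrt(5 + Q + u))
U(F) = 3 + F
Y(W) = W*sqrt(5 + 2*W) (Y(W) = sqrt(5 + W + W)*W = sqrt(5 + 2*W)*W = W*sqrt(5 + 2*W))
c = 0 (c = 6 - (3 - 1)*sqrt(5 + 2*(3 - 1)) = 6 - 2*sqrt(5 + 2*2) = 6 - 2*sqrt(5 + 4) = 6 - 2*sqrt(9) = 6 - 2*3 = 6 - 1*6 = 6 - 6 = 0)
(5*4)*c = (5*4)*0 = 20*0 = 0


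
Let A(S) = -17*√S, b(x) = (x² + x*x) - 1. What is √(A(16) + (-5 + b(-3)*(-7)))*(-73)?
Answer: -584*I*√3 ≈ -1011.5*I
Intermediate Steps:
b(x) = -1 + 2*x² (b(x) = (x² + x²) - 1 = 2*x² - 1 = -1 + 2*x²)
√(A(16) + (-5 + b(-3)*(-7)))*(-73) = √(-17*√16 + (-5 + (-1 + 2*(-3)²)*(-7)))*(-73) = √(-17*4 + (-5 + (-1 + 2*9)*(-7)))*(-73) = √(-68 + (-5 + (-1 + 18)*(-7)))*(-73) = √(-68 + (-5 + 17*(-7)))*(-73) = √(-68 + (-5 - 119))*(-73) = √(-68 - 124)*(-73) = √(-192)*(-73) = (8*I*√3)*(-73) = -584*I*√3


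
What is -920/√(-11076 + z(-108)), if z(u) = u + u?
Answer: 460*I*√2823/2823 ≈ 8.6577*I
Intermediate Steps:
z(u) = 2*u
-920/√(-11076 + z(-108)) = -920/√(-11076 + 2*(-108)) = -920/√(-11076 - 216) = -920*(-I*√2823/5646) = -(-460)*I*√2823/2823 = 460*I*√2823/2823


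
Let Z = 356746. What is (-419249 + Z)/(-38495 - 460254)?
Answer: 62503/498749 ≈ 0.12532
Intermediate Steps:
(-419249 + Z)/(-38495 - 460254) = (-419249 + 356746)/(-38495 - 460254) = -62503/(-498749) = -62503*(-1/498749) = 62503/498749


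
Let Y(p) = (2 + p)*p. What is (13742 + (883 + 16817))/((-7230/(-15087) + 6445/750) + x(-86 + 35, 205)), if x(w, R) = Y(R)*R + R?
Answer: 23718272700/6562384146881 ≈ 0.0036143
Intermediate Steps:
Y(p) = p*(2 + p)
x(w, R) = R + R**2*(2 + R) (x(w, R) = (R*(2 + R))*R + R = R**2*(2 + R) + R = R + R**2*(2 + R))
(13742 + (883 + 16817))/((-7230/(-15087) + 6445/750) + x(-86 + 35, 205)) = (13742 + (883 + 16817))/((-7230/(-15087) + 6445/750) + 205*(1 + 205*(2 + 205))) = (13742 + 17700)/((-7230*(-1/15087) + 6445*(1/750)) + 205*(1 + 205*207)) = 31442/((2410/5029 + 1289/150) + 205*(1 + 42435)) = 31442/(6843881/754350 + 205*42436) = 31442/(6843881/754350 + 8699380) = 31442/(6562384146881/754350) = 31442*(754350/6562384146881) = 23718272700/6562384146881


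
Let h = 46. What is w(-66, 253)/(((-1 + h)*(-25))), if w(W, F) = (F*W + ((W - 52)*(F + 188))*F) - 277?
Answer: 13182589/1125 ≈ 11718.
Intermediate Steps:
w(W, F) = -277 + F*W + F*(-52 + W)*(188 + F) (w(W, F) = (F*W + ((-52 + W)*(188 + F))*F) - 277 = (F*W + F*(-52 + W)*(188 + F)) - 277 = -277 + F*W + F*(-52 + W)*(188 + F))
w(-66, 253)/(((-1 + h)*(-25))) = (-277 - 9776*253 - 52*253² - 66*253² + 189*253*(-66))/(((-1 + 46)*(-25))) = (-277 - 2473328 - 52*64009 - 66*64009 - 3155922)/((45*(-25))) = (-277 - 2473328 - 3328468 - 4224594 - 3155922)/(-1125) = -13182589*(-1/1125) = 13182589/1125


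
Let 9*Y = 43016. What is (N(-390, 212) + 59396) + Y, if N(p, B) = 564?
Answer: 582656/9 ≈ 64740.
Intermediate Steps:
Y = 43016/9 (Y = (⅑)*43016 = 43016/9 ≈ 4779.6)
(N(-390, 212) + 59396) + Y = (564 + 59396) + 43016/9 = 59960 + 43016/9 = 582656/9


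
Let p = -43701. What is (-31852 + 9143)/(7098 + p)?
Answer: 22709/36603 ≈ 0.62041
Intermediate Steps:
(-31852 + 9143)/(7098 + p) = (-31852 + 9143)/(7098 - 43701) = -22709/(-36603) = -22709*(-1/36603) = 22709/36603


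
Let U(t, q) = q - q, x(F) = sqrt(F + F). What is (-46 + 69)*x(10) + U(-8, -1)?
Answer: 46*sqrt(5) ≈ 102.86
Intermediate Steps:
x(F) = sqrt(2)*sqrt(F) (x(F) = sqrt(2*F) = sqrt(2)*sqrt(F))
U(t, q) = 0
(-46 + 69)*x(10) + U(-8, -1) = (-46 + 69)*(sqrt(2)*sqrt(10)) + 0 = 23*(2*sqrt(5)) + 0 = 46*sqrt(5) + 0 = 46*sqrt(5)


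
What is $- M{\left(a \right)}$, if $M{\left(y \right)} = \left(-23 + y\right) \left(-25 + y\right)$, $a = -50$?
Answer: $-5475$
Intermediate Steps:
$M{\left(y \right)} = \left(-25 + y\right) \left(-23 + y\right)$
$- M{\left(a \right)} = - (575 + \left(-50\right)^{2} - -2400) = - (575 + 2500 + 2400) = \left(-1\right) 5475 = -5475$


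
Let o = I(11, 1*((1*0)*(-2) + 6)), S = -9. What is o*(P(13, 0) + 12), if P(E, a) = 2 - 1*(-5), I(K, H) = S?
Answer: -171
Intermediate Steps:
I(K, H) = -9
o = -9
P(E, a) = 7 (P(E, a) = 2 + 5 = 7)
o*(P(13, 0) + 12) = -9*(7 + 12) = -9*19 = -171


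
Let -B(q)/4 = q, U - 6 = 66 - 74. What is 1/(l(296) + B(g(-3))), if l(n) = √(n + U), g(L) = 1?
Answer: 2/139 + 7*√6/278 ≈ 0.076066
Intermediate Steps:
U = -2 (U = 6 + (66 - 74) = 6 - 8 = -2)
B(q) = -4*q
l(n) = √(-2 + n) (l(n) = √(n - 2) = √(-2 + n))
1/(l(296) + B(g(-3))) = 1/(√(-2 + 296) - 4*1) = 1/(√294 - 4) = 1/(7*√6 - 4) = 1/(-4 + 7*√6)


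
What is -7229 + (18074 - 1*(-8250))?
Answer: 19095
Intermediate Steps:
-7229 + (18074 - 1*(-8250)) = -7229 + (18074 + 8250) = -7229 + 26324 = 19095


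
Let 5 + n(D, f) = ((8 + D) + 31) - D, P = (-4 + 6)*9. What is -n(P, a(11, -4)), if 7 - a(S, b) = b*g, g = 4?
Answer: -34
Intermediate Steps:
P = 18 (P = 2*9 = 18)
a(S, b) = 7 - 4*b (a(S, b) = 7 - b*4 = 7 - 4*b)
n(D, f) = 34 (n(D, f) = -5 + (((8 + D) + 31) - D) = -5 + ((39 + D) - D) = -5 + 39 = 34)
-n(P, a(11, -4)) = -1*34 = -34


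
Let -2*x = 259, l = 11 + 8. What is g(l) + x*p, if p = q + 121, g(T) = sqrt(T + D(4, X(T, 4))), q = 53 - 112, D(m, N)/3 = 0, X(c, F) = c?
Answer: -8029 + sqrt(19) ≈ -8024.6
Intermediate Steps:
D(m, N) = 0 (D(m, N) = 3*0 = 0)
l = 19
q = -59
g(T) = sqrt(T) (g(T) = sqrt(T + 0) = sqrt(T))
p = 62 (p = -59 + 121 = 62)
x = -259/2 (x = -1/2*259 = -259/2 ≈ -129.50)
g(l) + x*p = sqrt(19) - 259/2*62 = sqrt(19) - 8029 = -8029 + sqrt(19)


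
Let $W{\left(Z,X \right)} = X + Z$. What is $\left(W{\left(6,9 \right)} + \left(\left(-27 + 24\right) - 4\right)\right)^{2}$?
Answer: $64$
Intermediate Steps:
$\left(W{\left(6,9 \right)} + \left(\left(-27 + 24\right) - 4\right)\right)^{2} = \left(\left(9 + 6\right) + \left(\left(-27 + 24\right) - 4\right)\right)^{2} = \left(15 - 7\right)^{2} = 8^{2} = 64$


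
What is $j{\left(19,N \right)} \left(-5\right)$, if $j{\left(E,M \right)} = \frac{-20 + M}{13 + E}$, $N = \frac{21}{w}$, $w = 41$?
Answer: $\frac{3995}{1312} \approx 3.045$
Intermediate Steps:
$N = \frac{21}{41} \approx 0.5122$
$j{\left(E,M \right)} = \frac{-20 + M}{13 + E}$
$j{\left(19,N \right)} \left(-5\right) = \frac{-20 + \frac{21}{41}}{13 + 19} \left(-5\right) = \frac{1}{32} \left(- \frac{799}{41}\right) \left(-5\right) = \left(- \frac{799}{1312}\right) \left(-5\right) = \frac{3995}{1312}$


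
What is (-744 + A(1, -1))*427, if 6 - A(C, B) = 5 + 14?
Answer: -323239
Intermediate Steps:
A(C, B) = -13 (A(C, B) = 6 - (5 + 14) = 6 - 1*19 = 6 - 19 = -13)
(-744 + A(1, -1))*427 = (-744 - 13)*427 = -757*427 = -323239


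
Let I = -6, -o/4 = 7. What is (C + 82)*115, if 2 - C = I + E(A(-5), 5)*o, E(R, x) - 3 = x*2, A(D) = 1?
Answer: 52210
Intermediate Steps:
E(R, x) = 3 + 2*x (E(R, x) = 3 + x*2 = 3 + 2*x)
o = -28 (o = -4*7 = -28)
C = 372 (C = 2 - (-6 + (3 + 2*5)*(-28)) = 2 - (-6 + (3 + 10)*(-28)) = 2 - (-6 + 13*(-28)) = 2 - (-6 - 364) = 2 - 1*(-370) = 2 + 370 = 372)
(C + 82)*115 = (372 + 82)*115 = 454*115 = 52210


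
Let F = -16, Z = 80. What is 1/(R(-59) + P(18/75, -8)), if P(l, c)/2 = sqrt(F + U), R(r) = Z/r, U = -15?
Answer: -1180/109511 - 3481*I*sqrt(31)/219022 ≈ -0.010775 - 0.088491*I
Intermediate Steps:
R(r) = 80/r
P(l, c) = 2*I*sqrt(31) (P(l, c) = 2*sqrt(-16 - 15) = 2*sqrt(-31) = 2*(I*sqrt(31)) = 2*I*sqrt(31))
1/(R(-59) + P(18/75, -8)) = 1/(80/(-59) + 2*I*sqrt(31)) = 1/(80*(-1/59) + 2*I*sqrt(31)) = 1/(-80/59 + 2*I*sqrt(31))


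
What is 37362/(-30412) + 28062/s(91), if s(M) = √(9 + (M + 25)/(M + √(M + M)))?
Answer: -18681/15206 + 28062*√(91 + √182)/√(935 + 9*√182) ≈ 8824.3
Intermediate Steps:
s(M) = √(9 + (25 + M)/(M + √2*√M)) (s(M) = √(9 + (25 + M)/(M + √(2*M))) = √(9 + (25 + M)/(M + √2*√M)))
37362/(-30412) + 28062/s(91) = 37362/(-30412) + 28062/(√((25 + 10*91 + 9*√2*√91)/(91 + √2*√91))) = 37362*(-1/30412) + 28062/(√((25 + 910 + 9*√182)/(91 + √182))) = -18681/15206 + 28062/(√((935 + 9*√182)/(91 + √182))) = -18681/15206 + 28062/((√(935 + 9*√182)/√(91 + √182))) = -18681/15206 + 28062*(√(91 + √182)/√(935 + 9*√182)) = -18681/15206 + 28062*√(91 + √182)/√(935 + 9*√182)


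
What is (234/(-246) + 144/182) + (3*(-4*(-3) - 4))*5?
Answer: 447123/3731 ≈ 119.84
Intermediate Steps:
(234/(-246) + 144/182) + (3*(-4*(-3) - 4))*5 = (234*(-1/246) + 144*(1/182)) + (3*(12 - 4))*5 = (-39/41 + 72/91) + (3*8)*5 = -597/3731 + 24*5 = -597/3731 + 120 = 447123/3731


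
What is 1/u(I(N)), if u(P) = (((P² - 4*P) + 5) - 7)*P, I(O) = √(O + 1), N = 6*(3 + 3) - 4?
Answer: 4/433 + 31*√33/14289 ≈ 0.021701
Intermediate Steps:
N = 32 (N = 6*6 - 4 = 36 - 4 = 32)
I(O) = √(1 + O)
u(P) = P*(-2 + P² - 4*P) (u(P) = ((5 + P² - 4*P) - 7)*P = (-2 + P² - 4*P)*P = P*(-2 + P² - 4*P))
1/u(I(N)) = 1/(√(1 + 32)*(-2 + (√(1 + 32))² - 4*√(1 + 32))) = 1/(√33*(-2 + (√33)² - 4*√33)) = 1/(√33*(-2 + 33 - 4*√33)) = 1/(√33*(31 - 4*√33)) = √33/(33*(31 - 4*√33))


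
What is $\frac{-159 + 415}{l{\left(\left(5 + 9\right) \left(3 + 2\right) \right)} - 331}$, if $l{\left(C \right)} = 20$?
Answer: $- \frac{256}{311} \approx -0.82315$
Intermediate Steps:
$\frac{-159 + 415}{l{\left(\left(5 + 9\right) \left(3 + 2\right) \right)} - 331} = \frac{-159 + 415}{20 - 331} = \frac{256}{-311} = 256 \left(- \frac{1}{311}\right) = - \frac{256}{311}$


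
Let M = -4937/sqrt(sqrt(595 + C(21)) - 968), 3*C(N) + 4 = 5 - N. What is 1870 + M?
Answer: 1870 + 4937*I*sqrt(3)/sqrt(2904 - sqrt(5295)) ≈ 1870.0 + 160.71*I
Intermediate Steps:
C(N) = 1/3 - N/3 (C(N) = -4/3 + (5 - N)/3 = -4/3 + (5/3 - N/3) = 1/3 - N/3)
M = -4937/sqrt(-968 + sqrt(5295)/3) (M = -4937/sqrt(sqrt(595 + (1/3 - 1/3*21)) - 968) = -4937/sqrt(sqrt(595 + (1/3 - 7)) - 968) = -4937/sqrt(sqrt(595 - 20/3) - 968) = -4937/sqrt(sqrt(1765/3) - 968) = -4937/sqrt(sqrt(5295)/3 - 968) = -4937/sqrt(-968 + sqrt(5295)/3) ≈ 160.71*I)
1870 + M = 1870 + 4937*I*sqrt(3)/sqrt(2904 - sqrt(5295))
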